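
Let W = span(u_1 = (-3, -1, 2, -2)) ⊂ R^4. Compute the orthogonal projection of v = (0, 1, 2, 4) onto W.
proj_W(v) = (5/6, 5/18, -5/9, 5/9)

Set up U = [u_1 | ... | u_1] ∈ R^(4×1). The projector onto W = col(U) is P = U (U^T U)^(-1) U^T.
Compute U^T U =
  [18],
and U^T v = (-5).
Solve U^T U · c = U^T v for the coefficients: c = (-5/18). The projection is proj_W(v) = U c.
Check: (v - proj_W(v)) · u_1 = 0  (should be 0).
Result: proj_W(v) = (5/6, 5/18, -5/9, 5/9).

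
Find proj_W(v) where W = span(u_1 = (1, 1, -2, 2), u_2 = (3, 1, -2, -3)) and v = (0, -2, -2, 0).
proj_W(v) = (45/113, 29/113, -58/113, 18/113)

Set up U = [u_1 | ... | u_2] ∈ R^(4×2). The projector onto W = col(U) is P = U (U^T U)^(-1) U^T.
Compute U^T U =
  [10, 2]
  [2, 23],
and U^T v = (2, 2).
Solve U^T U · c = U^T v for the coefficients: c = (21/113, 8/113). The projection is proj_W(v) = U c.
Check: (v - proj_W(v)) · u_1 = 0  (should be 0).
Check: (v - proj_W(v)) · u_2 = 0  (should be 0).
Result: proj_W(v) = (45/113, 29/113, -58/113, 18/113).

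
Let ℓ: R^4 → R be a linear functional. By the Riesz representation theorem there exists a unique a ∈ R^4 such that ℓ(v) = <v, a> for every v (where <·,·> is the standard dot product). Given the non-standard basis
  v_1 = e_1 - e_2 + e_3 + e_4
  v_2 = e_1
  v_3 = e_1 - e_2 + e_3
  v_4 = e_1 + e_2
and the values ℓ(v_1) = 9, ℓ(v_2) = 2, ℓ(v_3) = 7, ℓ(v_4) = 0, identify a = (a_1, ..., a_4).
a = (2, -2, 3, 2)

Write a = (a_1, ..., a_4) in the standard basis. For each basis vector v_i, ℓ(v_i) = <v_i, a> is a linear equation in the a_j's. Collect the n equations into a matrix system V a = ℓ, where row i of V is v_i (expressed in the standard basis). Since V is invertible (lower-triangular with 1s on the diagonal, up to permutation), solve by back-substitution:
  V =
[[1, -1, 1, 1],
 [1, 0, 0, 0],
 [1, -1, 1, 0],
 [1, 1, 0, 0]]
  V a = (9, 2, 7, 0)
Solving gives a = (2, -2, 3, 2).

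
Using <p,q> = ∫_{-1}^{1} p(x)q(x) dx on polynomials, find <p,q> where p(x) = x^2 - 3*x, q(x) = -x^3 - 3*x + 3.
<p,q> = 46/5

Expand the product: p(x)·q(x) = -x^5 + 3*x^4 - 3*x^3 + 12*x^2 - 9*x.
∫_{-1}^{1} of each monomial x^k gives [2/(k+1) if k even, 0 if k odd]. Integrating term-by-term (or equivalently evaluating the antiderivative F(x) = -x^6/6 + 3*x^5/5 - 3*x^4/4 + 4*x^3 - 9*x^2/2 at the endpoints):
  F(1) − F(−1) = -49/60 − (-601/60) = 46/5.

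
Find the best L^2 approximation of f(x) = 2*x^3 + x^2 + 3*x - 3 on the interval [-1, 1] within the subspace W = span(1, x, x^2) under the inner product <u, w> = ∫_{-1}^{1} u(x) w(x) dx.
g(x) = x^2 + 21*x/5 - 3

The best approximation g ∈ W is the orthogonal projection of f onto W. Writing g = a_0 + a_1 x + a_2 x^2, the coefficients solve the normal equations G · a = b where
  G_{ij} = <φ_i, φ_j> and b_i = <f, φ_i>, with φ_0 = 1, φ_1 = x, φ_2 = x^2.
G =
  [2, 0, 2/3]
  [0, 2/3, 0]
  [2/3, 0, 2/5],
b = (-16/3, 14/5, -8/5).
Solving gives a_0 = -3, a_1 = 21/5, a_2 = 1, so
  g(x) = x^2 + 21*x/5 - 3.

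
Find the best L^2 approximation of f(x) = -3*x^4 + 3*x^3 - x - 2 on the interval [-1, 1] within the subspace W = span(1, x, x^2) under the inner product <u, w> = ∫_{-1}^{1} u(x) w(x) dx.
g(x) = -18*x^2/7 + 4*x/5 - 61/35

The best approximation g ∈ W is the orthogonal projection of f onto W. Writing g = a_0 + a_1 x + a_2 x^2, the coefficients solve the normal equations G · a = b where
  G_{ij} = <φ_i, φ_j> and b_i = <f, φ_i>, with φ_0 = 1, φ_1 = x, φ_2 = x^2.
G =
  [2, 0, 2/3]
  [0, 2/3, 0]
  [2/3, 0, 2/5],
b = (-26/5, 8/15, -46/21).
Solving gives a_0 = -61/35, a_1 = 4/5, a_2 = -18/7, so
  g(x) = -18*x^2/7 + 4*x/5 - 61/35.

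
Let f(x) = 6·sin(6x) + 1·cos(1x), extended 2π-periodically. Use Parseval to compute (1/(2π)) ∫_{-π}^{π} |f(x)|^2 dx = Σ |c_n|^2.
Σ |c_n|^2 = 37/2

Expand |f|^2 and use orthogonality of {sin(nx), cos(mx)} on [-π, π]:
  ∫_{-π}^{π} sin(nx)^2 dx = π, ∫ cos(mx)^2 dx = π, and cross terms integrate to 0.
So ∫_{-π}^{π} f(x)^2 dx = 6^2 · π + 1^2 · π = (36 + 1)π.
Divide by 2π: (36 + 1)/2 = 37/2.
By Parseval, this equals Σ |c_n|^2.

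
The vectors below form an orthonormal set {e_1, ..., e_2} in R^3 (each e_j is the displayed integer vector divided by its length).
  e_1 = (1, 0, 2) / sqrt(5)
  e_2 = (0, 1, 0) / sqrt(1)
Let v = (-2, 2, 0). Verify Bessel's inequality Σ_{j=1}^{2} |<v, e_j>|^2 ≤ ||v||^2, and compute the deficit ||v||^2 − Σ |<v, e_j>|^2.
Σ |<v, e_j>|^2 = 24/5; ||v||^2 = 8; deficit = 16/5

Write each e_j = u_j / sqrt(<u_j, u_j>) where u_j is the displayed integer vector. Then <v, e_j> = <v, u_j> / sqrt(<u_j, u_j>), so |<v, e_j>|^2 = <v, u_j>^2 / <u_j, u_j>.
Coefficients: <v, e_1> = -2/sqrt(5), <v, e_2> = 2/sqrt(1).
Square and sum: Σ |<v, e_j>|^2 = 24/5.
Compute ||v||^2 = v·v = 8.
Deficit = 8 − 24/5 = 16/5 ≥ 0, confirming Bessel's inequality. (The deficit equals ||v − Σ <v,e_j> e_j||^2, the squared distance from v to span{e_j}.)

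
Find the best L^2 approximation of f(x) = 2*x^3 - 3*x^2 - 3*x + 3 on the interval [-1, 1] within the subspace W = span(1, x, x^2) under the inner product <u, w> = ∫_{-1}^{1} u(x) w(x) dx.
g(x) = -3*x^2 - 9*x/5 + 3

The best approximation g ∈ W is the orthogonal projection of f onto W. Writing g = a_0 + a_1 x + a_2 x^2, the coefficients solve the normal equations G · a = b where
  G_{ij} = <φ_i, φ_j> and b_i = <f, φ_i>, with φ_0 = 1, φ_1 = x, φ_2 = x^2.
G =
  [2, 0, 2/3]
  [0, 2/3, 0]
  [2/3, 0, 2/5],
b = (4, -6/5, 4/5).
Solving gives a_0 = 3, a_1 = -9/5, a_2 = -3, so
  g(x) = -3*x^2 - 9*x/5 + 3.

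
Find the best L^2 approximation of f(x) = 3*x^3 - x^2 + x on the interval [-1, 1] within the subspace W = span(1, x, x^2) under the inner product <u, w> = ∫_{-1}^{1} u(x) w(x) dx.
g(x) = -x^2 + 14*x/5

The best approximation g ∈ W is the orthogonal projection of f onto W. Writing g = a_0 + a_1 x + a_2 x^2, the coefficients solve the normal equations G · a = b where
  G_{ij} = <φ_i, φ_j> and b_i = <f, φ_i>, with φ_0 = 1, φ_1 = x, φ_2 = x^2.
G =
  [2, 0, 2/3]
  [0, 2/3, 0]
  [2/3, 0, 2/5],
b = (-2/3, 28/15, -2/5).
Solving gives a_0 = 0, a_1 = 14/5, a_2 = -1, so
  g(x) = -x^2 + 14*x/5.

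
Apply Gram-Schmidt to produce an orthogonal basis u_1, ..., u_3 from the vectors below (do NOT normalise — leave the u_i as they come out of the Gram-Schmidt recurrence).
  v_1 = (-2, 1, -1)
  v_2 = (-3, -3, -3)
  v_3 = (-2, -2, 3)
Orthogonal basis:
  u_1 = (-2, 1, -1)
  u_2 = (-1, -4, -2)
  u_3 = (-15/7, -15/14, 45/14)

Apply the Gram-Schmidt recurrence
  u_1 = v_1
  u_i = v_i − Σ_{j<i} ((v_i · u_j) / (u_j · u_j)) · u_j.

Step by step this gives:
  u_1 = (-2, 1, -1)
  u_2 = (-1, -4, -2)
  u_3 = (-15/7, -15/14, 45/14)

Orthogonality check:
  u_2 · u_1 = 0 (should be 0)
  u_3 · u_1 = 0 (should be 0)
  u_3 · u_2 = 0 (should be 0)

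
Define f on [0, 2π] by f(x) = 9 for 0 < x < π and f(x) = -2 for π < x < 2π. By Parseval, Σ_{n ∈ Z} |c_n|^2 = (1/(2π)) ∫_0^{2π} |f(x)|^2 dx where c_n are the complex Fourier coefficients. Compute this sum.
Σ |c_n|^2 = 85/2

Parseval equates the L^2 energy of f (normalised by 1/(2π)) with the ℓ^2 sum of its Fourier coefficients: (1/(2π)) ∫_0^{2π} |f|^2 = Σ |c_n|^2.
Compute the left side: (1/(2π)) [∫_0^π 9^2 dx + ∫_π^{2π} (-2)^2 dx] = (1/(2π)) · (81π + 4π) = (81 + 4)/2 = 85/2.
So Σ_{n ∈ Z} |c_n|^2 = 85/2.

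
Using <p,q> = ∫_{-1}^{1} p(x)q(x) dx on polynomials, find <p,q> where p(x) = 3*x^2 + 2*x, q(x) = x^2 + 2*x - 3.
<p,q> = -32/15

Expand the product: p(x)·q(x) = 3*x^4 + 8*x^3 - 5*x^2 - 6*x.
∫_{-1}^{1} of each monomial x^k gives [2/(k+1) if k even, 0 if k odd]. Integrating term-by-term (or equivalently evaluating the antiderivative F(x) = 3*x^5/5 + 2*x^4 - 5*x^3/3 - 3*x^2 at the endpoints):
  F(1) − F(−1) = -31/15 − (1/15) = -32/15.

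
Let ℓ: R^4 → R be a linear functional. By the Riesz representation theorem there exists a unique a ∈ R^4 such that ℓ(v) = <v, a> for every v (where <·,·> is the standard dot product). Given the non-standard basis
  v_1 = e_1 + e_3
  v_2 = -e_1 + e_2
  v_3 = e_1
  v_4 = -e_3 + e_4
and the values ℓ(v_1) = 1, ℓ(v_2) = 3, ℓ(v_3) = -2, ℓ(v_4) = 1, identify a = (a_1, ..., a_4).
a = (-2, 1, 3, 4)

Write a = (a_1, ..., a_4) in the standard basis. For each basis vector v_i, ℓ(v_i) = <v_i, a> is a linear equation in the a_j's. Collect the n equations into a matrix system V a = ℓ, where row i of V is v_i (expressed in the standard basis). Since V is invertible (lower-triangular with 1s on the diagonal, up to permutation), solve by back-substitution:
  V =
[[1, 0, 1, 0],
 [-1, 1, 0, 0],
 [1, 0, 0, 0],
 [0, 0, -1, 1]]
  V a = (1, 3, -2, 1)
Solving gives a = (-2, 1, 3, 4).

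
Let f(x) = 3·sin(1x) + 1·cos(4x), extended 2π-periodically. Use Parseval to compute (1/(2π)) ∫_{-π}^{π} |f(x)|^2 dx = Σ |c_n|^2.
Σ |c_n|^2 = 5

Expand |f|^2 and use orthogonality of {sin(nx), cos(mx)} on [-π, π]:
  ∫_{-π}^{π} sin(nx)^2 dx = π, ∫ cos(mx)^2 dx = π, and cross terms integrate to 0.
So ∫_{-π}^{π} f(x)^2 dx = 3^2 · π + 1^2 · π = (9 + 1)π.
Divide by 2π: (9 + 1)/2 = 5.
By Parseval, this equals Σ |c_n|^2.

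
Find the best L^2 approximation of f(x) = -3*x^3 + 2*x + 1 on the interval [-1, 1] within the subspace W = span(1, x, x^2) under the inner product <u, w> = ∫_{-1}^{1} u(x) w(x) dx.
g(x) = x/5 + 1

The best approximation g ∈ W is the orthogonal projection of f onto W. Writing g = a_0 + a_1 x + a_2 x^2, the coefficients solve the normal equations G · a = b where
  G_{ij} = <φ_i, φ_j> and b_i = <f, φ_i>, with φ_0 = 1, φ_1 = x, φ_2 = x^2.
G =
  [2, 0, 2/3]
  [0, 2/3, 0]
  [2/3, 0, 2/5],
b = (2, 2/15, 2/3).
Solving gives a_0 = 1, a_1 = 1/5, a_2 = 0, so
  g(x) = x/5 + 1.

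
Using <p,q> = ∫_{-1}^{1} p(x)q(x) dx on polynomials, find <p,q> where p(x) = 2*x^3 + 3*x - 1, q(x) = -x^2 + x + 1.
<p,q> = 22/15

Expand the product: p(x)·q(x) = -2*x^5 + 2*x^4 - x^3 + 4*x^2 + 2*x - 1.
∫_{-1}^{1} of each monomial x^k gives [2/(k+1) if k even, 0 if k odd]. Integrating term-by-term (or equivalently evaluating the antiderivative F(x) = -x^6/3 + 2*x^5/5 - x^4/4 + 4*x^3/3 + x^2 - x at the endpoints):
  F(1) − F(−1) = 23/20 − (-19/60) = 22/15.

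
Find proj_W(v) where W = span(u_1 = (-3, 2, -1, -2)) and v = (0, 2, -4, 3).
proj_W(v) = (-1/3, 2/9, -1/9, -2/9)

Set up U = [u_1 | ... | u_1] ∈ R^(4×1). The projector onto W = col(U) is P = U (U^T U)^(-1) U^T.
Compute U^T U =
  [18],
and U^T v = (2).
Solve U^T U · c = U^T v for the coefficients: c = (1/9). The projection is proj_W(v) = U c.
Check: (v - proj_W(v)) · u_1 = 0  (should be 0).
Result: proj_W(v) = (-1/3, 2/9, -1/9, -2/9).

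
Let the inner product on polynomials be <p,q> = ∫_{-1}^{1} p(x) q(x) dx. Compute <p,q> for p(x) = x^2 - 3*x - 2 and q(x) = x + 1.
<p,q> = -16/3

Expand the product: p(x)·q(x) = x^3 - 2*x^2 - 5*x - 2.
∫_{-1}^{1} of each monomial x^k gives [2/(k+1) if k even, 0 if k odd]. Integrating term-by-term (or equivalently evaluating the antiderivative F(x) = x^4/4 - 2*x^3/3 - 5*x^2/2 - 2*x at the endpoints):
  F(1) − F(−1) = -59/12 − (5/12) = -16/3.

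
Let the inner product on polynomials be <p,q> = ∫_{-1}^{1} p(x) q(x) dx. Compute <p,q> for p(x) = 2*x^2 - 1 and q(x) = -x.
<p,q> = 0

Expand the product: p(x)·q(x) = -2*x^3 + x.
∫_{-1}^{1} of each monomial x^k gives [2/(k+1) if k even, 0 if k odd]. Integrating term-by-term (or equivalently evaluating the antiderivative F(x) = -x^4/2 + x^2/2 at the endpoints):
  F(1) − F(−1) = 0 − (0) = 0.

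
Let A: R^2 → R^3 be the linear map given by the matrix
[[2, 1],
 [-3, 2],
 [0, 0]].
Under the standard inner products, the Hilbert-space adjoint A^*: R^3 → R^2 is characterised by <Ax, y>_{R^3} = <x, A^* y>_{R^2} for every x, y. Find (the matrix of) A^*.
A^* = A^T =
[[2, -3, 0],
 [1, 2, 0]]

For real matrices with standard dot products, the defining identity <Ax, y> = <x, A^* y> gives (Ax)^T y = x^T (A^*) y, i.e. x^T A^T y = x^T (A^*) y. Since this holds for all x, y, we must have A^* = A^T. Therefore
A^* =
[[2, -3, 0],
 [1, 2, 0]].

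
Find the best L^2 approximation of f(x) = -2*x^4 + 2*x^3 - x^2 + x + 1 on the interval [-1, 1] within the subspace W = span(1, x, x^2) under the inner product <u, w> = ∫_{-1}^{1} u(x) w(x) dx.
g(x) = -19*x^2/7 + 11*x/5 + 41/35

The best approximation g ∈ W is the orthogonal projection of f onto W. Writing g = a_0 + a_1 x + a_2 x^2, the coefficients solve the normal equations G · a = b where
  G_{ij} = <φ_i, φ_j> and b_i = <f, φ_i>, with φ_0 = 1, φ_1 = x, φ_2 = x^2.
G =
  [2, 0, 2/3]
  [0, 2/3, 0]
  [2/3, 0, 2/5],
b = (8/15, 22/15, -32/105).
Solving gives a_0 = 41/35, a_1 = 11/5, a_2 = -19/7, so
  g(x) = -19*x^2/7 + 11*x/5 + 41/35.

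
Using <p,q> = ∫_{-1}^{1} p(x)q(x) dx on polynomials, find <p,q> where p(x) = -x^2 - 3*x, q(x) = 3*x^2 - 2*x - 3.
<p,q> = 24/5

Expand the product: p(x)·q(x) = -3*x^4 - 7*x^3 + 9*x^2 + 9*x.
∫_{-1}^{1} of each monomial x^k gives [2/(k+1) if k even, 0 if k odd]. Integrating term-by-term (or equivalently evaluating the antiderivative F(x) = -3*x^5/5 - 7*x^4/4 + 3*x^3 + 9*x^2/2 at the endpoints):
  F(1) − F(−1) = 103/20 − (7/20) = 24/5.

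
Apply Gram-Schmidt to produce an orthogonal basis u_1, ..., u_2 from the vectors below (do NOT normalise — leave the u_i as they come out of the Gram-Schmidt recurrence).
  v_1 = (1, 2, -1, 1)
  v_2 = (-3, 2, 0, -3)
Orthogonal basis:
  u_1 = (1, 2, -1, 1)
  u_2 = (-19/7, 18/7, -2/7, -19/7)

Apply the Gram-Schmidt recurrence
  u_1 = v_1
  u_i = v_i − Σ_{j<i} ((v_i · u_j) / (u_j · u_j)) · u_j.

Step by step this gives:
  u_1 = (1, 2, -1, 1)
  u_2 = (-19/7, 18/7, -2/7, -19/7)

Orthogonality check:
  u_2 · u_1 = 0 (should be 0)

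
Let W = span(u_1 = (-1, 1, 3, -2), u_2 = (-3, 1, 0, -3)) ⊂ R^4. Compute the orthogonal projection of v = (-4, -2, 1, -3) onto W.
proj_W(v) = (-544/185, 194/185, 57/185, -563/185)

Set up U = [u_1 | ... | u_2] ∈ R^(4×2). The projector onto W = col(U) is P = U (U^T U)^(-1) U^T.
Compute U^T U =
  [15, 10]
  [10, 19],
and U^T v = (11, 19).
Solve U^T U · c = U^T v for the coefficients: c = (19/185, 35/37). The projection is proj_W(v) = U c.
Check: (v - proj_W(v)) · u_1 = 0  (should be 0).
Check: (v - proj_W(v)) · u_2 = 0  (should be 0).
Result: proj_W(v) = (-544/185, 194/185, 57/185, -563/185).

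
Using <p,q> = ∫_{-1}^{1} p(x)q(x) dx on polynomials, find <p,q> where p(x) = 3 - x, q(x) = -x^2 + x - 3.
<p,q> = -62/3

Expand the product: p(x)·q(x) = x^3 - 4*x^2 + 6*x - 9.
∫_{-1}^{1} of each monomial x^k gives [2/(k+1) if k even, 0 if k odd]. Integrating term-by-term (or equivalently evaluating the antiderivative F(x) = x^4/4 - 4*x^3/3 + 3*x^2 - 9*x at the endpoints):
  F(1) − F(−1) = -85/12 − (163/12) = -62/3.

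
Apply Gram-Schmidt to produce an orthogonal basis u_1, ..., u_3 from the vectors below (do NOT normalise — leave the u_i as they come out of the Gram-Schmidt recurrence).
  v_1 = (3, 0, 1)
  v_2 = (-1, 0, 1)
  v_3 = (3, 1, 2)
Orthogonal basis:
  u_1 = (3, 0, 1)
  u_2 = (-2/5, 0, 6/5)
  u_3 = (0, 1, 0)

Apply the Gram-Schmidt recurrence
  u_1 = v_1
  u_i = v_i − Σ_{j<i} ((v_i · u_j) / (u_j · u_j)) · u_j.

Step by step this gives:
  u_1 = (3, 0, 1)
  u_2 = (-2/5, 0, 6/5)
  u_3 = (0, 1, 0)

Orthogonality check:
  u_2 · u_1 = 0 (should be 0)
  u_3 · u_1 = 0 (should be 0)
  u_3 · u_2 = 0 (should be 0)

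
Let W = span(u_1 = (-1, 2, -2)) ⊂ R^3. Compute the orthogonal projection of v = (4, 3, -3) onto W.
proj_W(v) = (-8/9, 16/9, -16/9)

Set up U = [u_1 | ... | u_1] ∈ R^(3×1). The projector onto W = col(U) is P = U (U^T U)^(-1) U^T.
Compute U^T U =
  [9],
and U^T v = (8).
Solve U^T U · c = U^T v for the coefficients: c = (8/9). The projection is proj_W(v) = U c.
Check: (v - proj_W(v)) · u_1 = 0  (should be 0).
Result: proj_W(v) = (-8/9, 16/9, -16/9).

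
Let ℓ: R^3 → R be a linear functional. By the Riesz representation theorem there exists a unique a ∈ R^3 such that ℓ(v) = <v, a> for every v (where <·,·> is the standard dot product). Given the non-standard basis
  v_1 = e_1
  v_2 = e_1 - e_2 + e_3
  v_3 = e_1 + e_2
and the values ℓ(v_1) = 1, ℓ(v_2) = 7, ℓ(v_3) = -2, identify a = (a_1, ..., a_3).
a = (1, -3, 3)

Write a = (a_1, ..., a_3) in the standard basis. For each basis vector v_i, ℓ(v_i) = <v_i, a> is a linear equation in the a_j's. Collect the n equations into a matrix system V a = ℓ, where row i of V is v_i (expressed in the standard basis). Since V is invertible (lower-triangular with 1s on the diagonal, up to permutation), solve by back-substitution:
  V =
[[1, 0, 0],
 [1, -1, 1],
 [1, 1, 0]]
  V a = (1, 7, -2)
Solving gives a = (1, -3, 3).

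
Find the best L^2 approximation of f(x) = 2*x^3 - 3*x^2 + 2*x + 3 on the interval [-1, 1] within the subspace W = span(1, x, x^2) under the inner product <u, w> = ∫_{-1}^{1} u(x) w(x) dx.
g(x) = -3*x^2 + 16*x/5 + 3

The best approximation g ∈ W is the orthogonal projection of f onto W. Writing g = a_0 + a_1 x + a_2 x^2, the coefficients solve the normal equations G · a = b where
  G_{ij} = <φ_i, φ_j> and b_i = <f, φ_i>, with φ_0 = 1, φ_1 = x, φ_2 = x^2.
G =
  [2, 0, 2/3]
  [0, 2/3, 0]
  [2/3, 0, 2/5],
b = (4, 32/15, 4/5).
Solving gives a_0 = 3, a_1 = 16/5, a_2 = -3, so
  g(x) = -3*x^2 + 16*x/5 + 3.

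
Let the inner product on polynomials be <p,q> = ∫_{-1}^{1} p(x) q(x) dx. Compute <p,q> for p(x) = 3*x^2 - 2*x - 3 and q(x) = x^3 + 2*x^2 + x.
<p,q> = -56/15

Expand the product: p(x)·q(x) = 3*x^5 + 4*x^4 - 4*x^3 - 8*x^2 - 3*x.
∫_{-1}^{1} of each monomial x^k gives [2/(k+1) if k even, 0 if k odd]. Integrating term-by-term (or equivalently evaluating the antiderivative F(x) = x^6/2 + 4*x^5/5 - x^4 - 8*x^3/3 - 3*x^2/2 at the endpoints):
  F(1) − F(−1) = -58/15 − (-2/15) = -56/15.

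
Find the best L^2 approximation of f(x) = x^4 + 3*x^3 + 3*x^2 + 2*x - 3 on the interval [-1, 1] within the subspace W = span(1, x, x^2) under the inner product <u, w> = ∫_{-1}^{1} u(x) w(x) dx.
g(x) = 27*x^2/7 + 19*x/5 - 108/35

The best approximation g ∈ W is the orthogonal projection of f onto W. Writing g = a_0 + a_1 x + a_2 x^2, the coefficients solve the normal equations G · a = b where
  G_{ij} = <φ_i, φ_j> and b_i = <f, φ_i>, with φ_0 = 1, φ_1 = x, φ_2 = x^2.
G =
  [2, 0, 2/3]
  [0, 2/3, 0]
  [2/3, 0, 2/5],
b = (-18/5, 38/15, -18/35).
Solving gives a_0 = -108/35, a_1 = 19/5, a_2 = 27/7, so
  g(x) = 27*x^2/7 + 19*x/5 - 108/35.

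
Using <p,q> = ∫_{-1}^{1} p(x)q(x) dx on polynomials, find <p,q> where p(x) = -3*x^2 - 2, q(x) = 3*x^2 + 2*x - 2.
<p,q> = 22/5

Expand the product: p(x)·q(x) = -9*x^4 - 6*x^3 - 4*x + 4.
∫_{-1}^{1} of each monomial x^k gives [2/(k+1) if k even, 0 if k odd]. Integrating term-by-term (or equivalently evaluating the antiderivative F(x) = -9*x^5/5 - 3*x^4/2 - 2*x^2 + 4*x at the endpoints):
  F(1) − F(−1) = -13/10 − (-57/10) = 22/5.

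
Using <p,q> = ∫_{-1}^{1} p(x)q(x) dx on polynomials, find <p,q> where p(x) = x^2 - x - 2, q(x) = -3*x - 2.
<p,q> = 26/3

Expand the product: p(x)·q(x) = -3*x^3 + x^2 + 8*x + 4.
∫_{-1}^{1} of each monomial x^k gives [2/(k+1) if k even, 0 if k odd]. Integrating term-by-term (or equivalently evaluating the antiderivative F(x) = -3*x^4/4 + x^3/3 + 4*x^2 + 4*x at the endpoints):
  F(1) − F(−1) = 91/12 − (-13/12) = 26/3.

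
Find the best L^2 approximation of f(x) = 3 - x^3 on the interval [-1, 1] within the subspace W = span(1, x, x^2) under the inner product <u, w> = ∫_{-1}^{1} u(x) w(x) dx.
g(x) = 3 - 3*x/5

The best approximation g ∈ W is the orthogonal projection of f onto W. Writing g = a_0 + a_1 x + a_2 x^2, the coefficients solve the normal equations G · a = b where
  G_{ij} = <φ_i, φ_j> and b_i = <f, φ_i>, with φ_0 = 1, φ_1 = x, φ_2 = x^2.
G =
  [2, 0, 2/3]
  [0, 2/3, 0]
  [2/3, 0, 2/5],
b = (6, -2/5, 2).
Solving gives a_0 = 3, a_1 = -3/5, a_2 = 0, so
  g(x) = 3 - 3*x/5.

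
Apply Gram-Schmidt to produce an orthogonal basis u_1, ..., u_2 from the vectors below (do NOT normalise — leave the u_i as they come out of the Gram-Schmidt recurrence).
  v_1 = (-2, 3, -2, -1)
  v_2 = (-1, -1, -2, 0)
Orthogonal basis:
  u_1 = (-2, 3, -2, -1)
  u_2 = (-2/3, -3/2, -5/3, 1/6)

Apply the Gram-Schmidt recurrence
  u_1 = v_1
  u_i = v_i − Σ_{j<i} ((v_i · u_j) / (u_j · u_j)) · u_j.

Step by step this gives:
  u_1 = (-2, 3, -2, -1)
  u_2 = (-2/3, -3/2, -5/3, 1/6)

Orthogonality check:
  u_2 · u_1 = 0 (should be 0)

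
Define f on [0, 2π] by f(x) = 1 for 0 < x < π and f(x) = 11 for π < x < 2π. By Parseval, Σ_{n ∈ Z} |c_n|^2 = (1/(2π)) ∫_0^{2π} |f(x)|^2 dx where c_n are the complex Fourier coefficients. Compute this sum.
Σ |c_n|^2 = 61

Parseval equates the L^2 energy of f (normalised by 1/(2π)) with the ℓ^2 sum of its Fourier coefficients: (1/(2π)) ∫_0^{2π} |f|^2 = Σ |c_n|^2.
Compute the left side: (1/(2π)) [∫_0^π 1^2 dx + ∫_π^{2π} 11^2 dx] = (1/(2π)) · (1π + 121π) = (1 + 121)/2 = 61.
So Σ_{n ∈ Z} |c_n|^2 = 61.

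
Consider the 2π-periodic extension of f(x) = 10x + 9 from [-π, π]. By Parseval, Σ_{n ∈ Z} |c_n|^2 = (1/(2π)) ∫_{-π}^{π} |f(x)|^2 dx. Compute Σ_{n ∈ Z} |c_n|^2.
Σ |c_n|^2 = 100π^2/3 + 81

Expand and integrate term by term over [-π, π]:
  ∫ (10x)^2 dx = 100·(2π^3/3); ∫ 2·10·(9)·x dx = 0 (odd integrand); ∫ 9^2 dx = 81·2π.
So (1/(2π)) ∫_{-π}^{π} (10x + 9)^2 dx = 100π^2/3 + 81 = 100π^2/3 + 81.
Parseval ⇒ Σ |c_n|^2 = 100π^2/3 + 81.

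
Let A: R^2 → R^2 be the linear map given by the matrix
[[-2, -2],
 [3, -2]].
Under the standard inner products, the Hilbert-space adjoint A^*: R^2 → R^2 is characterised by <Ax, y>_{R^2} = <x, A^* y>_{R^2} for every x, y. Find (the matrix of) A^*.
A^* = A^T =
[[-2, 3],
 [-2, -2]]

For real matrices with standard dot products, the defining identity <Ax, y> = <x, A^* y> gives (Ax)^T y = x^T (A^*) y, i.e. x^T A^T y = x^T (A^*) y. Since this holds for all x, y, we must have A^* = A^T. Therefore
A^* =
[[-2, 3],
 [-2, -2]].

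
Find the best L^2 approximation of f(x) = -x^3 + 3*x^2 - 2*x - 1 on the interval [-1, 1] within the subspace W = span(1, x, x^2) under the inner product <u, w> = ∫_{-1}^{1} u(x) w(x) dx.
g(x) = 3*x^2 - 13*x/5 - 1

The best approximation g ∈ W is the orthogonal projection of f onto W. Writing g = a_0 + a_1 x + a_2 x^2, the coefficients solve the normal equations G · a = b where
  G_{ij} = <φ_i, φ_j> and b_i = <f, φ_i>, with φ_0 = 1, φ_1 = x, φ_2 = x^2.
G =
  [2, 0, 2/3]
  [0, 2/3, 0]
  [2/3, 0, 2/5],
b = (0, -26/15, 8/15).
Solving gives a_0 = -1, a_1 = -13/5, a_2 = 3, so
  g(x) = 3*x^2 - 13*x/5 - 1.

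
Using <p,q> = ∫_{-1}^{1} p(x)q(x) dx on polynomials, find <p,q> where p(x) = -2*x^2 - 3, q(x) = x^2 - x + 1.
<p,q> = -152/15

Expand the product: p(x)·q(x) = -2*x^4 + 2*x^3 - 5*x^2 + 3*x - 3.
∫_{-1}^{1} of each monomial x^k gives [2/(k+1) if k even, 0 if k odd]. Integrating term-by-term (or equivalently evaluating the antiderivative F(x) = -2*x^5/5 + x^4/2 - 5*x^3/3 + 3*x^2/2 - 3*x at the endpoints):
  F(1) − F(−1) = -46/15 − (106/15) = -152/15.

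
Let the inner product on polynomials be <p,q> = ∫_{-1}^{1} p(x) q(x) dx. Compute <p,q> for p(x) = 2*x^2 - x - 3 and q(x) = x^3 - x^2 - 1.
<p,q> = 82/15

Expand the product: p(x)·q(x) = 2*x^5 - 3*x^4 - 2*x^3 + x^2 + x + 3.
∫_{-1}^{1} of each monomial x^k gives [2/(k+1) if k even, 0 if k odd]. Integrating term-by-term (or equivalently evaluating the antiderivative F(x) = x^6/3 - 3*x^5/5 - x^4/2 + x^3/3 + x^2/2 + 3*x at the endpoints):
  F(1) − F(−1) = 46/15 − (-12/5) = 82/15.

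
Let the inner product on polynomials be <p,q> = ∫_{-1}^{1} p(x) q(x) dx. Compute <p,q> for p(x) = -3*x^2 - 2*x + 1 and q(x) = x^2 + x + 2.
<p,q> = -28/15

Expand the product: p(x)·q(x) = -3*x^4 - 5*x^3 - 7*x^2 - 3*x + 2.
∫_{-1}^{1} of each monomial x^k gives [2/(k+1) if k even, 0 if k odd]. Integrating term-by-term (or equivalently evaluating the antiderivative F(x) = -3*x^5/5 - 5*x^4/4 - 7*x^3/3 - 3*x^2/2 + 2*x at the endpoints):
  F(1) − F(−1) = -221/60 − (-109/60) = -28/15.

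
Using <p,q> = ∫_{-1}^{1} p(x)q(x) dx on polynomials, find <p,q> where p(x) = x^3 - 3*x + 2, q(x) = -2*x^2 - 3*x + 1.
<p,q> = 92/15

Expand the product: p(x)·q(x) = -2*x^5 - 3*x^4 + 7*x^3 + 5*x^2 - 9*x + 2.
∫_{-1}^{1} of each monomial x^k gives [2/(k+1) if k even, 0 if k odd]. Integrating term-by-term (or equivalently evaluating the antiderivative F(x) = -x^6/3 - 3*x^5/5 + 7*x^4/4 + 5*x^3/3 - 9*x^2/2 + 2*x at the endpoints):
  F(1) − F(−1) = -1/60 − (-123/20) = 92/15.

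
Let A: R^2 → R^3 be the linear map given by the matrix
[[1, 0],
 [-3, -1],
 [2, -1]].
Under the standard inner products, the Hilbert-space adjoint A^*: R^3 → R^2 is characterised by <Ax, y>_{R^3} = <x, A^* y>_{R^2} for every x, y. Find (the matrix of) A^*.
A^* = A^T =
[[1, -3, 2],
 [0, -1, -1]]

For real matrices with standard dot products, the defining identity <Ax, y> = <x, A^* y> gives (Ax)^T y = x^T (A^*) y, i.e. x^T A^T y = x^T (A^*) y. Since this holds for all x, y, we must have A^* = A^T. Therefore
A^* =
[[1, -3, 2],
 [0, -1, -1]].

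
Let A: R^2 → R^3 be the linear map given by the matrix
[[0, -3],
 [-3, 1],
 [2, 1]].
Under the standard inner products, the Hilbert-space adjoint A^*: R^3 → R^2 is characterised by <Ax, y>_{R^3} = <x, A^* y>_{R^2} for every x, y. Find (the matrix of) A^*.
A^* = A^T =
[[0, -3, 2],
 [-3, 1, 1]]

For real matrices with standard dot products, the defining identity <Ax, y> = <x, A^* y> gives (Ax)^T y = x^T (A^*) y, i.e. x^T A^T y = x^T (A^*) y. Since this holds for all x, y, we must have A^* = A^T. Therefore
A^* =
[[0, -3, 2],
 [-3, 1, 1]].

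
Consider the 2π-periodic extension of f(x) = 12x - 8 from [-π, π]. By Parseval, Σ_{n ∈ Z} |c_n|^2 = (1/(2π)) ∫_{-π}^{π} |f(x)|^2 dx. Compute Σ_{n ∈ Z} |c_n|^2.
Σ |c_n|^2 = 48π^2 + 64

Expand and integrate term by term over [-π, π]:
  ∫ (12x)^2 dx = 144·(2π^3/3); ∫ 2·12·(-8)·x dx = 0 (odd integrand); ∫ (-8)^2 dx = 64·2π.
So (1/(2π)) ∫_{-π}^{π} (12x - 8)^2 dx = 144π^2/3 + 64 = 48π^2 + 64.
Parseval ⇒ Σ |c_n|^2 = 48π^2 + 64.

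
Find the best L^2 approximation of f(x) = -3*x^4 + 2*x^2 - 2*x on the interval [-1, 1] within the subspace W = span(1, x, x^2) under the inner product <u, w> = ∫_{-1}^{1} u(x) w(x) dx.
g(x) = -4*x^2/7 - 2*x + 9/35

The best approximation g ∈ W is the orthogonal projection of f onto W. Writing g = a_0 + a_1 x + a_2 x^2, the coefficients solve the normal equations G · a = b where
  G_{ij} = <φ_i, φ_j> and b_i = <f, φ_i>, with φ_0 = 1, φ_1 = x, φ_2 = x^2.
G =
  [2, 0, 2/3]
  [0, 2/3, 0]
  [2/3, 0, 2/5],
b = (2/15, -4/3, -2/35).
Solving gives a_0 = 9/35, a_1 = -2, a_2 = -4/7, so
  g(x) = -4*x^2/7 - 2*x + 9/35.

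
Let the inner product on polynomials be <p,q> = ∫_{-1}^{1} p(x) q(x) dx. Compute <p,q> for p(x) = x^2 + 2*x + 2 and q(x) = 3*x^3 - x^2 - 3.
<p,q> = -40/3

Expand the product: p(x)·q(x) = 3*x^5 + 5*x^4 + 4*x^3 - 5*x^2 - 6*x - 6.
∫_{-1}^{1} of each monomial x^k gives [2/(k+1) if k even, 0 if k odd]. Integrating term-by-term (or equivalently evaluating the antiderivative F(x) = x^6/2 + x^5 + x^4 - 5*x^3/3 - 3*x^2 - 6*x at the endpoints):
  F(1) − F(−1) = -49/6 − (31/6) = -40/3.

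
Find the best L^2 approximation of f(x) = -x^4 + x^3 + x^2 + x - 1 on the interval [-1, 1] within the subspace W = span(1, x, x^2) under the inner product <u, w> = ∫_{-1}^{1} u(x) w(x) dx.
g(x) = x^2/7 + 8*x/5 - 32/35

The best approximation g ∈ W is the orthogonal projection of f onto W. Writing g = a_0 + a_1 x + a_2 x^2, the coefficients solve the normal equations G · a = b where
  G_{ij} = <φ_i, φ_j> and b_i = <f, φ_i>, with φ_0 = 1, φ_1 = x, φ_2 = x^2.
G =
  [2, 0, 2/3]
  [0, 2/3, 0]
  [2/3, 0, 2/5],
b = (-26/15, 16/15, -58/105).
Solving gives a_0 = -32/35, a_1 = 8/5, a_2 = 1/7, so
  g(x) = x^2/7 + 8*x/5 - 32/35.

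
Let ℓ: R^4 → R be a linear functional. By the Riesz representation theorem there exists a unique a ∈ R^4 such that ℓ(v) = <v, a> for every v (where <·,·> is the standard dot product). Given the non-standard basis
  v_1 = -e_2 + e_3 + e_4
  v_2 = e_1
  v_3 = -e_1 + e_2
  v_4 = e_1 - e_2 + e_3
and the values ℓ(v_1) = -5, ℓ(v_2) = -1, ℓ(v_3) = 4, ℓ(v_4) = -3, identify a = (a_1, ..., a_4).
a = (-1, 3, 1, -3)

Write a = (a_1, ..., a_4) in the standard basis. For each basis vector v_i, ℓ(v_i) = <v_i, a> is a linear equation in the a_j's. Collect the n equations into a matrix system V a = ℓ, where row i of V is v_i (expressed in the standard basis). Since V is invertible (lower-triangular with 1s on the diagonal, up to permutation), solve by back-substitution:
  V =
[[0, -1, 1, 1],
 [1, 0, 0, 0],
 [-1, 1, 0, 0],
 [1, -1, 1, 0]]
  V a = (-5, -1, 4, -3)
Solving gives a = (-1, 3, 1, -3).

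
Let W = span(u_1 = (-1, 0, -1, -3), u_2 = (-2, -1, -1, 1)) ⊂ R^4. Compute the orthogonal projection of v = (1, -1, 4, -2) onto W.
proj_W(v) = (21/11, 1, 10/11, -14/11)

Set up U = [u_1 | ... | u_2] ∈ R^(4×2). The projector onto W = col(U) is P = U (U^T U)^(-1) U^T.
Compute U^T U =
  [11, 0]
  [0, 7],
and U^T v = (1, -7).
Solve U^T U · c = U^T v for the coefficients: c = (1/11, -1). The projection is proj_W(v) = U c.
Check: (v - proj_W(v)) · u_1 = 0  (should be 0).
Check: (v - proj_W(v)) · u_2 = 0  (should be 0).
Result: proj_W(v) = (21/11, 1, 10/11, -14/11).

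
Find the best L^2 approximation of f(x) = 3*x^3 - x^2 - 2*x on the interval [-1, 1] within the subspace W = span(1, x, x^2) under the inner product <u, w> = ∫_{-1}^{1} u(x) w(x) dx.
g(x) = -x^2 - x/5

The best approximation g ∈ W is the orthogonal projection of f onto W. Writing g = a_0 + a_1 x + a_2 x^2, the coefficients solve the normal equations G · a = b where
  G_{ij} = <φ_i, φ_j> and b_i = <f, φ_i>, with φ_0 = 1, φ_1 = x, φ_2 = x^2.
G =
  [2, 0, 2/3]
  [0, 2/3, 0]
  [2/3, 0, 2/5],
b = (-2/3, -2/15, -2/5).
Solving gives a_0 = 0, a_1 = -1/5, a_2 = -1, so
  g(x) = -x^2 - x/5.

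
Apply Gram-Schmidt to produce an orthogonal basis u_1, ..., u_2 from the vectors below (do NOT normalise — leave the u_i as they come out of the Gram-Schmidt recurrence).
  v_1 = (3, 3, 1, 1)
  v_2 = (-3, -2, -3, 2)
Orthogonal basis:
  u_1 = (3, 3, 1, 1)
  u_2 = (-3/5, 2/5, -11/5, 14/5)

Apply the Gram-Schmidt recurrence
  u_1 = v_1
  u_i = v_i − Σ_{j<i} ((v_i · u_j) / (u_j · u_j)) · u_j.

Step by step this gives:
  u_1 = (3, 3, 1, 1)
  u_2 = (-3/5, 2/5, -11/5, 14/5)

Orthogonality check:
  u_2 · u_1 = 0 (should be 0)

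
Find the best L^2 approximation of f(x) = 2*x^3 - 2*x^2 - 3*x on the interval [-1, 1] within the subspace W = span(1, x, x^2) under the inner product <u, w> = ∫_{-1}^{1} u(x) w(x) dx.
g(x) = -2*x^2 - 9*x/5

The best approximation g ∈ W is the orthogonal projection of f onto W. Writing g = a_0 + a_1 x + a_2 x^2, the coefficients solve the normal equations G · a = b where
  G_{ij} = <φ_i, φ_j> and b_i = <f, φ_i>, with φ_0 = 1, φ_1 = x, φ_2 = x^2.
G =
  [2, 0, 2/3]
  [0, 2/3, 0]
  [2/3, 0, 2/5],
b = (-4/3, -6/5, -4/5).
Solving gives a_0 = 0, a_1 = -9/5, a_2 = -2, so
  g(x) = -2*x^2 - 9*x/5.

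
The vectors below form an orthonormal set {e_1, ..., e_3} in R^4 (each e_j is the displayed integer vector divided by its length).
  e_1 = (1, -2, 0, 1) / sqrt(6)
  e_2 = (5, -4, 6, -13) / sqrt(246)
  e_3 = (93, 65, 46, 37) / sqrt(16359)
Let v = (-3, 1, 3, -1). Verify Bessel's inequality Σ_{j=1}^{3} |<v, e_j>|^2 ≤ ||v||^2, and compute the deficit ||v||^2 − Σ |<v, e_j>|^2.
Σ |<v, e_j>|^2 = 2939/399; ||v||^2 = 20; deficit = 5041/399

Write each e_j = u_j / sqrt(<u_j, u_j>) where u_j is the displayed integer vector. Then <v, e_j> = <v, u_j> / sqrt(<u_j, u_j>), so |<v, e_j>|^2 = <v, u_j>^2 / <u_j, u_j>.
Coefficients: <v, e_1> = -6/sqrt(6), <v, e_2> = 12/sqrt(246), <v, e_3> = -113/sqrt(16359).
Square and sum: Σ |<v, e_j>|^2 = 2939/399.
Compute ||v||^2 = v·v = 20.
Deficit = 20 − 2939/399 = 5041/399 ≥ 0, confirming Bessel's inequality. (The deficit equals ||v − Σ <v,e_j> e_j||^2, the squared distance from v to span{e_j}.)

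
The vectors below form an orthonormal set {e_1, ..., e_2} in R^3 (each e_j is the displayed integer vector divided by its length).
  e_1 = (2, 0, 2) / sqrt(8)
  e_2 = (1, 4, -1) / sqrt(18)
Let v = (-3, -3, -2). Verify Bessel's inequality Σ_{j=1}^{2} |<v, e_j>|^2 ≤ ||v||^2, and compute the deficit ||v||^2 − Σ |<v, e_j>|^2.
Σ |<v, e_j>|^2 = 197/9; ||v||^2 = 22; deficit = 1/9

Write each e_j = u_j / sqrt(<u_j, u_j>) where u_j is the displayed integer vector. Then <v, e_j> = <v, u_j> / sqrt(<u_j, u_j>), so |<v, e_j>|^2 = <v, u_j>^2 / <u_j, u_j>.
Coefficients: <v, e_1> = -10/sqrt(8), <v, e_2> = -13/sqrt(18).
Square and sum: Σ |<v, e_j>|^2 = 197/9.
Compute ||v||^2 = v·v = 22.
Deficit = 22 − 197/9 = 1/9 ≥ 0, confirming Bessel's inequality. (The deficit equals ||v − Σ <v,e_j> e_j||^2, the squared distance from v to span{e_j}.)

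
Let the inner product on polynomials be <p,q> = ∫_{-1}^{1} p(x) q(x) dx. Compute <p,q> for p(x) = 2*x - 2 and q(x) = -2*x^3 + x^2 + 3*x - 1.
<p,q> = 76/15

Expand the product: p(x)·q(x) = -4*x^4 + 6*x^3 + 4*x^2 - 8*x + 2.
∫_{-1}^{1} of each monomial x^k gives [2/(k+1) if k even, 0 if k odd]. Integrating term-by-term (or equivalently evaluating the antiderivative F(x) = -4*x^5/5 + 3*x^4/2 + 4*x^3/3 - 4*x^2 + 2*x at the endpoints):
  F(1) − F(−1) = 1/30 − (-151/30) = 76/15.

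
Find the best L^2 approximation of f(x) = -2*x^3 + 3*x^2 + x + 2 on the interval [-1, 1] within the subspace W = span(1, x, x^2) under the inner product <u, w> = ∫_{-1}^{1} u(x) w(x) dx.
g(x) = 3*x^2 - x/5 + 2

The best approximation g ∈ W is the orthogonal projection of f onto W. Writing g = a_0 + a_1 x + a_2 x^2, the coefficients solve the normal equations G · a = b where
  G_{ij} = <φ_i, φ_j> and b_i = <f, φ_i>, with φ_0 = 1, φ_1 = x, φ_2 = x^2.
G =
  [2, 0, 2/3]
  [0, 2/3, 0]
  [2/3, 0, 2/5],
b = (6, -2/15, 38/15).
Solving gives a_0 = 2, a_1 = -1/5, a_2 = 3, so
  g(x) = 3*x^2 - x/5 + 2.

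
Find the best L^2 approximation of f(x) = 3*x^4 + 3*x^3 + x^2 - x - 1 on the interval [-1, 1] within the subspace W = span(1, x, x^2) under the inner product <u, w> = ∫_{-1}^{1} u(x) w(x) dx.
g(x) = 25*x^2/7 + 4*x/5 - 44/35

The best approximation g ∈ W is the orthogonal projection of f onto W. Writing g = a_0 + a_1 x + a_2 x^2, the coefficients solve the normal equations G · a = b where
  G_{ij} = <φ_i, φ_j> and b_i = <f, φ_i>, with φ_0 = 1, φ_1 = x, φ_2 = x^2.
G =
  [2, 0, 2/3]
  [0, 2/3, 0]
  [2/3, 0, 2/5],
b = (-2/15, 8/15, 62/105).
Solving gives a_0 = -44/35, a_1 = 4/5, a_2 = 25/7, so
  g(x) = 25*x^2/7 + 4*x/5 - 44/35.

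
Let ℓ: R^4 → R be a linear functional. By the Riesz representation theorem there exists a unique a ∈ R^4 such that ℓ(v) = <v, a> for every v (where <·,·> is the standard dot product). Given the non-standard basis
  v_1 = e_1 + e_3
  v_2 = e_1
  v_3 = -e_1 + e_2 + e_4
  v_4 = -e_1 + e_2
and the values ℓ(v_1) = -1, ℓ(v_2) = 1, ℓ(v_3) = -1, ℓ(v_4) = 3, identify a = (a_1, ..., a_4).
a = (1, 4, -2, -4)

Write a = (a_1, ..., a_4) in the standard basis. For each basis vector v_i, ℓ(v_i) = <v_i, a> is a linear equation in the a_j's. Collect the n equations into a matrix system V a = ℓ, where row i of V is v_i (expressed in the standard basis). Since V is invertible (lower-triangular with 1s on the diagonal, up to permutation), solve by back-substitution:
  V =
[[1, 0, 1, 0],
 [1, 0, 0, 0],
 [-1, 1, 0, 1],
 [-1, 1, 0, 0]]
  V a = (-1, 1, -1, 3)
Solving gives a = (1, 4, -2, -4).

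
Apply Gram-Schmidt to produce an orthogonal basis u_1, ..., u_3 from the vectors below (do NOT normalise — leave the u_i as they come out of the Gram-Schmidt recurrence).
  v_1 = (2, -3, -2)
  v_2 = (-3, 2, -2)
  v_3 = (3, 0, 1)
Orthogonal basis:
  u_1 = (2, -3, -2)
  u_2 = (-35/17, 10/17, -50/17)
  u_3 = (10/9, 10/9, -5/9)

Apply the Gram-Schmidt recurrence
  u_1 = v_1
  u_i = v_i − Σ_{j<i} ((v_i · u_j) / (u_j · u_j)) · u_j.

Step by step this gives:
  u_1 = (2, -3, -2)
  u_2 = (-35/17, 10/17, -50/17)
  u_3 = (10/9, 10/9, -5/9)

Orthogonality check:
  u_2 · u_1 = 0 (should be 0)
  u_3 · u_1 = 0 (should be 0)
  u_3 · u_2 = 0 (should be 0)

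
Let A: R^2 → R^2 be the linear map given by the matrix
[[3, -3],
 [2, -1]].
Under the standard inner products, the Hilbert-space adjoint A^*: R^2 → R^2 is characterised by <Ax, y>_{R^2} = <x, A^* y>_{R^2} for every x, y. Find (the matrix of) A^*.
A^* = A^T =
[[3, 2],
 [-3, -1]]

For real matrices with standard dot products, the defining identity <Ax, y> = <x, A^* y> gives (Ax)^T y = x^T (A^*) y, i.e. x^T A^T y = x^T (A^*) y. Since this holds for all x, y, we must have A^* = A^T. Therefore
A^* =
[[3, 2],
 [-3, -1]].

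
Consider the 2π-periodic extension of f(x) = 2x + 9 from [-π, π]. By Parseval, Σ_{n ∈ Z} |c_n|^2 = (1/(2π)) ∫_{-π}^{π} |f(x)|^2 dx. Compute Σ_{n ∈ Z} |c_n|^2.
Σ |c_n|^2 = 4π^2/3 + 81

Expand and integrate term by term over [-π, π]:
  ∫ (2x)^2 dx = 4·(2π^3/3); ∫ 2·2·(9)·x dx = 0 (odd integrand); ∫ 9^2 dx = 81·2π.
So (1/(2π)) ∫_{-π}^{π} (2x + 9)^2 dx = 4π^2/3 + 81 = 4π^2/3 + 81.
Parseval ⇒ Σ |c_n|^2 = 4π^2/3 + 81.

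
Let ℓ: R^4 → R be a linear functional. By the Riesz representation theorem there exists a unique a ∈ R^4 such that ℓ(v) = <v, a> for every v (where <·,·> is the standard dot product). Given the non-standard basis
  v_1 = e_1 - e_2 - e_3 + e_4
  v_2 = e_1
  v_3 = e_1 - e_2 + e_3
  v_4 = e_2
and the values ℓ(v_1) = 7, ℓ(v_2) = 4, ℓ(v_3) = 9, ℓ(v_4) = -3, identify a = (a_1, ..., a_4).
a = (4, -3, 2, 2)

Write a = (a_1, ..., a_4) in the standard basis. For each basis vector v_i, ℓ(v_i) = <v_i, a> is a linear equation in the a_j's. Collect the n equations into a matrix system V a = ℓ, where row i of V is v_i (expressed in the standard basis). Since V is invertible (lower-triangular with 1s on the diagonal, up to permutation), solve by back-substitution:
  V =
[[1, -1, -1, 1],
 [1, 0, 0, 0],
 [1, -1, 1, 0],
 [0, 1, 0, 0]]
  V a = (7, 4, 9, -3)
Solving gives a = (4, -3, 2, 2).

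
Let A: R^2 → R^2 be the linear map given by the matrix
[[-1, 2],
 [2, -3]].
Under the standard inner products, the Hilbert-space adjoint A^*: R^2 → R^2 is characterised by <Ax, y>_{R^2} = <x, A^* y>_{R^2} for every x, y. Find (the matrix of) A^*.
A^* = A^T =
[[-1, 2],
 [2, -3]]

For real matrices with standard dot products, the defining identity <Ax, y> = <x, A^* y> gives (Ax)^T y = x^T (A^*) y, i.e. x^T A^T y = x^T (A^*) y. Since this holds for all x, y, we must have A^* = A^T. Therefore
A^* =
[[-1, 2],
 [2, -3]].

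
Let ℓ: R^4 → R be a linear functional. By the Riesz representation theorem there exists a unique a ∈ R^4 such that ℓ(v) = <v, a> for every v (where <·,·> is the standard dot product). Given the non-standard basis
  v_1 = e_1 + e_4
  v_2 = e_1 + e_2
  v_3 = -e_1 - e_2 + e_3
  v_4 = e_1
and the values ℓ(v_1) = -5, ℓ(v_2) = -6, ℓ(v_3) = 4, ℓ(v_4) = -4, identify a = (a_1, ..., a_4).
a = (-4, -2, -2, -1)

Write a = (a_1, ..., a_4) in the standard basis. For each basis vector v_i, ℓ(v_i) = <v_i, a> is a linear equation in the a_j's. Collect the n equations into a matrix system V a = ℓ, where row i of V is v_i (expressed in the standard basis). Since V is invertible (lower-triangular with 1s on the diagonal, up to permutation), solve by back-substitution:
  V =
[[1, 0, 0, 1],
 [1, 1, 0, 0],
 [-1, -1, 1, 0],
 [1, 0, 0, 0]]
  V a = (-5, -6, 4, -4)
Solving gives a = (-4, -2, -2, -1).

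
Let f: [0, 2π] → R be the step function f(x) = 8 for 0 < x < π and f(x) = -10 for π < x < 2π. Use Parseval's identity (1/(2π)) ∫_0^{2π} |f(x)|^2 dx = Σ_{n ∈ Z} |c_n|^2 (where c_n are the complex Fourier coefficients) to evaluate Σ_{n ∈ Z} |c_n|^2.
Σ |c_n|^2 = 82

Parseval equates the L^2 energy of f (normalised by 1/(2π)) with the ℓ^2 sum of its Fourier coefficients: (1/(2π)) ∫_0^{2π} |f|^2 = Σ |c_n|^2.
Compute the left side: (1/(2π)) [∫_0^π 8^2 dx + ∫_π^{2π} (-10)^2 dx] = (1/(2π)) · (64π + 100π) = (64 + 100)/2 = 82.
So Σ_{n ∈ Z} |c_n|^2 = 82.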